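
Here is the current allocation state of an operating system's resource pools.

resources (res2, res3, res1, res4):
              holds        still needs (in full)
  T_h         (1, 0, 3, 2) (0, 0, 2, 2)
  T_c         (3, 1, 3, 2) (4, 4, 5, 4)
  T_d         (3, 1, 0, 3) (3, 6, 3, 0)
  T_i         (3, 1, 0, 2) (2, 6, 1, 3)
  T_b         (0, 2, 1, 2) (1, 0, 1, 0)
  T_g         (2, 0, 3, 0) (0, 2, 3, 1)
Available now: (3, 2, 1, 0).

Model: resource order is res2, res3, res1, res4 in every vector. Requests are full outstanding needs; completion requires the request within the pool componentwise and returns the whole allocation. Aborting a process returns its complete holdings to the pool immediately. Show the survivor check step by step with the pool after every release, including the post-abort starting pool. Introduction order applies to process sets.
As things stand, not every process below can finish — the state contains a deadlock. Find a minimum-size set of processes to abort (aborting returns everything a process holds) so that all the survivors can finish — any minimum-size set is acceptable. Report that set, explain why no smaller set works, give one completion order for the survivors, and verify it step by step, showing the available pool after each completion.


The answer: abort T_d.
Key observation: T_i could never have finished before the abort; with (3, 1, 0, 3) returned by T_d, it fits at step 5.
Minimality: the empty abort set fails — the state is deadlocked as it stands.
One survivor order: T_b, T_h, T_g, T_c, T_i. Walking it through (post-abort pool first):
  pool = (6, 3, 1, 3)
  run T_b (needs (1, 0, 1, 0), free (6, 3, 1, 3)); after release of (0, 2, 1, 2) the pool is (6, 5, 2, 5)
  run T_h (needs (0, 0, 2, 2), free (6, 5, 2, 5)); after release of (1, 0, 3, 2) the pool is (7, 5, 5, 7)
  run T_g (needs (0, 2, 3, 1), free (7, 5, 5, 7)); after release of (2, 0, 3, 0) the pool is (9, 5, 8, 7)
  run T_c (needs (4, 4, 5, 4), free (9, 5, 8, 7)); after release of (3, 1, 3, 2) the pool is (12, 6, 11, 9)
  run T_i (needs (2, 6, 1, 3), free (12, 6, 11, 9)); after release of (3, 1, 0, 2) the pool is (15, 7, 11, 11)


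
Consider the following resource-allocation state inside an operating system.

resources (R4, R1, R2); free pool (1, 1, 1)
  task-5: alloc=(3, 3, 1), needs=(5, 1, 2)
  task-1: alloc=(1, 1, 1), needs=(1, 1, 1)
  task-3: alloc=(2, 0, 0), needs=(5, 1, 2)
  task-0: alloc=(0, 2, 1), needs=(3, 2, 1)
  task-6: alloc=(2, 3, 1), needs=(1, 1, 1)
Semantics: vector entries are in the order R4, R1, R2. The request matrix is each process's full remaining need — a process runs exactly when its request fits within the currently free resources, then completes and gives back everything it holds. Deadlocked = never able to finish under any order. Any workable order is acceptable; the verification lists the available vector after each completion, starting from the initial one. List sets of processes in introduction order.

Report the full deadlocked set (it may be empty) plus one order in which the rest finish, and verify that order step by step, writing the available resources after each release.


Deadlocked: task-5 and task-3.
Key observation: after task-6, task-0, task-1 complete, (4, 7, 4) is the best the pool ever gets, yet each leftover process wants more R4.
One completion order for the rest: task-6, task-0, task-1. Walking it through:
  pool = (1, 1, 1)
  task-6 needs (1, 1, 1) <= (1, 1, 1) -> finishes; pool += (2, 3, 1) = (3, 4, 2)
  task-0 needs (3, 2, 1) <= (3, 4, 2) -> finishes; pool += (0, 2, 1) = (3, 6, 3)
  task-1 needs (1, 1, 1) <= (3, 6, 3) -> finishes; pool += (1, 1, 1) = (4, 7, 4)
The stuck group stays short no matter what:
  task-5 cannot run: need (5, 1, 2) vs free (4, 7, 4) (insufficient R4)
  task-3 cannot run: need (5, 1, 2) vs free (4, 7, 4) (insufficient R4)


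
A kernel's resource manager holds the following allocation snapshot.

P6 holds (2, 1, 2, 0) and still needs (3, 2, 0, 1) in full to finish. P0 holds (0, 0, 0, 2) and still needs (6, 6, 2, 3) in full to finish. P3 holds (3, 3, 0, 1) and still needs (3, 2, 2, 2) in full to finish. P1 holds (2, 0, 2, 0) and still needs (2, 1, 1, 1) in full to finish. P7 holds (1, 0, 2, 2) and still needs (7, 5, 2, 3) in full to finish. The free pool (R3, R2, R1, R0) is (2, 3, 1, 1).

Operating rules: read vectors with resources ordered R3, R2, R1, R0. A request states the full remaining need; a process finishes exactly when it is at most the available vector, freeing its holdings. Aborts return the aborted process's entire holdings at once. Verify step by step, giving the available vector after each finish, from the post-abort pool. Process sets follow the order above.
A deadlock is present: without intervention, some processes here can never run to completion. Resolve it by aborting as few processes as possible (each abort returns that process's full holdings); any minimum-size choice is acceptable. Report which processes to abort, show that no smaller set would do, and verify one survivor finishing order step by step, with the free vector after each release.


Abort P0.
Key observation: aborting P0 returns (0, 0, 0, 2), and P3 — hopeless before — runs at step 3 with the returned capacity in the pool.
No smaller set exists: with zero aborts the deadlock remains.
One survivor order: P1, P6, P3, P7. Walking it through (post-abort pool first):
  pool = (2, 3, 1, 3)
  run P1 (needs (2, 1, 1, 1), free (2, 3, 1, 3)); after release of (2, 0, 2, 0) the pool is (4, 3, 3, 3)
  run P6 (needs (3, 2, 0, 1), free (4, 3, 3, 3)); after release of (2, 1, 2, 0) the pool is (6, 4, 5, 3)
  run P3 (needs (3, 2, 2, 2), free (6, 4, 5, 3)); after release of (3, 3, 0, 1) the pool is (9, 7, 5, 4)
  run P7 (needs (7, 5, 2, 3), free (9, 7, 5, 4)); after release of (1, 0, 2, 2) the pool is (10, 7, 7, 6)


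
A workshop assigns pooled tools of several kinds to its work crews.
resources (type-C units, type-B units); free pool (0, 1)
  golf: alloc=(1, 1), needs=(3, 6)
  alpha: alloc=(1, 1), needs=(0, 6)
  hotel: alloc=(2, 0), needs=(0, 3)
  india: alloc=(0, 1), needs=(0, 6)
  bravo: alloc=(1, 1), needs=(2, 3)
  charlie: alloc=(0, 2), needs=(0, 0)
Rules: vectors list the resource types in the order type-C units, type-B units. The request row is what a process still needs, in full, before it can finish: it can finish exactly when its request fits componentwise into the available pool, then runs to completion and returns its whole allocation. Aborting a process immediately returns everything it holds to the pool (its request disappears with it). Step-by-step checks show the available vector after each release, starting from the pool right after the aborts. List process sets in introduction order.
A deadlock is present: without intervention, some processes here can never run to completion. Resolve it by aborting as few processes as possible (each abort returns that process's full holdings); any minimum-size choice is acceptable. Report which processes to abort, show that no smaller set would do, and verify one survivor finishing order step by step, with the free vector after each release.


Abort golf and india.
Key observation: aborting golf and india returns (1, 2), and alpha — hopeless before — runs at step 4 with the returned capacity in the pool.
Minimality, checking each single-abort alternative: golf alone leaves alpha blocked (short on type-B units); alpha alone leaves golf blocked (short on type-B units); hotel alone leaves golf blocked (short on type-B units); india alone leaves golf blocked (short on type-B units); bravo alone leaves golf blocked (short on type-B units); charlie alone leaves golf blocked (short on type-B units).
One survivor order: charlie, hotel, bravo, alpha. Step-by-step check (post-abort pool first):
  pool = (1, 3)
  charlie needs (0, 0) <= (1, 3) -> finishes; pool += (0, 2) = (1, 5)
  hotel needs (0, 3) <= (1, 5) -> finishes; pool += (2, 0) = (3, 5)
  bravo needs (2, 3) <= (3, 5) -> finishes; pool += (1, 1) = (4, 6)
  alpha needs (0, 6) <= (4, 6) -> finishes; pool += (1, 1) = (5, 7)


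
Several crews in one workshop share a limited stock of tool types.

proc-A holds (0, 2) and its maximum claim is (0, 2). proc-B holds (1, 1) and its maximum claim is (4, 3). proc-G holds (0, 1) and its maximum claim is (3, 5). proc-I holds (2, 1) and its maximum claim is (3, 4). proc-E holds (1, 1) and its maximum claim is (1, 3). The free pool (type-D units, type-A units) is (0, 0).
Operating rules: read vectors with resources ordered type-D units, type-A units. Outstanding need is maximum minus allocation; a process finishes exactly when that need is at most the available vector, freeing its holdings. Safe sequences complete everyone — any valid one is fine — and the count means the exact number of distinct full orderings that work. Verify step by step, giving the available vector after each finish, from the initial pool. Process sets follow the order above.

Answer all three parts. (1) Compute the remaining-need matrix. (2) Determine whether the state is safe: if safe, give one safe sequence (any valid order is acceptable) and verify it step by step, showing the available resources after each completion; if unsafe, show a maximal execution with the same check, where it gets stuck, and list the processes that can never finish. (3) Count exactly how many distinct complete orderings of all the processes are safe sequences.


(1) Need matrix, components ordered type-D units, type-A units:
  proc-A: (0, 0)
  proc-B: (3, 2)
  proc-G: (3, 4)
  proc-I: (1, 3)
  proc-E: (0, 2)
(2) SAFE — a valid safe sequence is proc-A, proc-E, proc-I, proc-B, proc-G.
Key observation: reading the order forward, proc-E is the first process whose need (0, 2) meets the free pool (0, 2) exactly on a resource it requests.
Step-by-step check:
  pool = (0, 0)
  run proc-A (needs (0, 0), free (0, 0)); after release of (0, 2) the pool is (0, 2)
  run proc-E (needs (0, 2), free (0, 2)); after release of (1, 1) the pool is (1, 3)
  run proc-I (needs (1, 3), free (1, 3)); after release of (2, 1) the pool is (3, 4)
  run proc-B (needs (3, 2), free (3, 4)); after release of (1, 1) the pool is (4, 5)
  run proc-G (needs (3, 4), free (4, 5)); after release of (0, 1) the pool is (4, 6)
(3) Exactly 2 of the possible complete orderings are safe sequences.


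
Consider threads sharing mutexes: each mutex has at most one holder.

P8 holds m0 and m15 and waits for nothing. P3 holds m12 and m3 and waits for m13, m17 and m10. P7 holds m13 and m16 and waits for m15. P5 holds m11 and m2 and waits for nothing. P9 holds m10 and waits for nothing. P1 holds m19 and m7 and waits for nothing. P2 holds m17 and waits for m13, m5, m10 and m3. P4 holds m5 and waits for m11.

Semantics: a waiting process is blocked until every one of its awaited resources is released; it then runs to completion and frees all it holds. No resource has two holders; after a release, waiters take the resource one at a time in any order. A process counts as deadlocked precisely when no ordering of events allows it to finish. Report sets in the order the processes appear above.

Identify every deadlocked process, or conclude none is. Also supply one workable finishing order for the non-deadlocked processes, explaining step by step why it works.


Deadlocked set: P3 and P2.
Key observation: the cycle P3 -> P2 -> P3 can never break — each member waits on the next; no other process is dragged down with it.
One completion order for the rest: P9, P1, P5, P8, P4, P7.
Step-by-step check:
  P9 waits on nothing -> runs at once and releases m10
  P1 waits on nothing -> runs at once and releases m19 and m7
  P5 waits on nothing -> runs at once and releases m11 and m2
  P8 waits on nothing -> runs at once and releases m0 and m15
  run P4 (all its waits — m11 — are resolved); releases m5
  run P7 (all its waits — m15 — are resolved); releases m13 and m16


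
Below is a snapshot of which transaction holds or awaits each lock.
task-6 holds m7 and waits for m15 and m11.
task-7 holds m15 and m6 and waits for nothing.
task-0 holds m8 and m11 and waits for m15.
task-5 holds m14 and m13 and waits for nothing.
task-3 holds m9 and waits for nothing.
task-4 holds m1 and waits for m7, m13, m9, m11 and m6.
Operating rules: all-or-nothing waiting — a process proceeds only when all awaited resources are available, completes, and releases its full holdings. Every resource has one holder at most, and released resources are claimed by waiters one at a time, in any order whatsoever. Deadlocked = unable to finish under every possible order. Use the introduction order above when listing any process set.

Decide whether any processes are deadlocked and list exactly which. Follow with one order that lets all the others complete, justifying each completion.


No process is deadlocked.
Key observation: although several processes wait, no cycle exists — each chain bottoms out at a free runner.
A valid finishing order for the others: task-7, task-0, task-3, task-5, task-6, task-4.
Check, step by step:
  task-7 waits on nothing -> runs at once and releases m15 and m6
  run task-0 (all its waits — m15 — are resolved); releases m8 and m11
  task-3 waits on nothing -> runs at once and releases m9
  task-5 waits on nothing -> runs at once and releases m14 and m13
  run task-6 (all its waits — m15 and m11 — are resolved); releases m7
  run task-4 (all its waits — m7, m13, m9, m11 and m6 — are resolved); releases m1


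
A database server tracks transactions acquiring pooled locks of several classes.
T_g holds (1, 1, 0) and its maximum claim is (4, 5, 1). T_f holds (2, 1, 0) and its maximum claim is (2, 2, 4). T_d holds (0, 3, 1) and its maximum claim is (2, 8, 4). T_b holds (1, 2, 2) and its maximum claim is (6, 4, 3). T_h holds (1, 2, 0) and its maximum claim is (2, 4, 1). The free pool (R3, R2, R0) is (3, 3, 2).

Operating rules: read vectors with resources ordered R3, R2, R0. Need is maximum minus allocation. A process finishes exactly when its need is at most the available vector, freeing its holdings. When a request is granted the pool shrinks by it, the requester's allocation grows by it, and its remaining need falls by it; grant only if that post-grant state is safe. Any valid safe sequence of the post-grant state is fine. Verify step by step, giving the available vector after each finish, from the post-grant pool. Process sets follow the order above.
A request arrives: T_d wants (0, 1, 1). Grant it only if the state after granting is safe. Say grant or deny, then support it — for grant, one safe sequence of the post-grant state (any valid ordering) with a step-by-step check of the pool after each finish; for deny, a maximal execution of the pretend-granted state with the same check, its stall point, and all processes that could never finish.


GRANT. The post-grant state is safe; one safe sequence: T_h, T_g, T_b, T_d, T_f.
Key observation: even at the reduced pool (3, 2, 1), T_h fits immediately, so safety survives the grant.
Check on the post-grant state, step by step:
  pool = (3, 2, 1)
  run T_h (needs (1, 2, 1), free (3, 2, 1)); after release of (1, 2, 0) the pool is (4, 4, 1)
  run T_g (needs (3, 4, 1), free (4, 4, 1)); after release of (1, 1, 0) the pool is (5, 5, 1)
  run T_b (needs (5, 2, 1), free (5, 5, 1)); after release of (1, 2, 2) the pool is (6, 7, 3)
  run T_d (needs (2, 4, 2), free (6, 7, 3)); after release of (0, 4, 2) the pool is (6, 11, 5)
  run T_f (needs (0, 1, 4), free (6, 11, 5)); after release of (2, 1, 0) the pool is (8, 12, 5)


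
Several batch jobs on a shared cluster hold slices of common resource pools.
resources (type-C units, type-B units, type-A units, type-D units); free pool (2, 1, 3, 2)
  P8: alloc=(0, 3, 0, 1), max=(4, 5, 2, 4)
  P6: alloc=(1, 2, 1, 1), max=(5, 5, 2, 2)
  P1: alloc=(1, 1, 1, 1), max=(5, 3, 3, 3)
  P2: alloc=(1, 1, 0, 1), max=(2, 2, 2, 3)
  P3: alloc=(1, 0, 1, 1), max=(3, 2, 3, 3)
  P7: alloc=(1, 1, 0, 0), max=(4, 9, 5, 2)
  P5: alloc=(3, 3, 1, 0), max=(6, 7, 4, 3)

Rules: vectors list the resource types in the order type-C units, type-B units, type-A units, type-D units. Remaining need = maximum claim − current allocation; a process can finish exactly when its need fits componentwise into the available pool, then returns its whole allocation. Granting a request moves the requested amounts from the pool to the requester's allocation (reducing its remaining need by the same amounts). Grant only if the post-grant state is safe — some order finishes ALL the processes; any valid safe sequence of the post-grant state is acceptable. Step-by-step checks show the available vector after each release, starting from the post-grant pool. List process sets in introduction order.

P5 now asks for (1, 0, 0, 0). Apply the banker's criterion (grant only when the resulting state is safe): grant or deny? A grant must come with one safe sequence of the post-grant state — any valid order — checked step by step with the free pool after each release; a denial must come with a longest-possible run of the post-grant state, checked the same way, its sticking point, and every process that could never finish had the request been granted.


DENY — the pretend-granted state is unsafe.
Key observation: after P2, P3 the pool peaks at (3, 2, 4, 4), and each blocked process is short somewhere: P8 on type-C units; P6 on type-C units, type-B units; P1 on type-C units; P7 on type-B units, type-A units; P5 on type-B units.
On the post-grant state, P2, P3 is a maximal run — nothing extends it. Walking it through:
  pool = (1, 1, 3, 2)
  run P2 (needs (1, 1, 2, 2), free (1, 1, 3, 2)); after release of (1, 1, 0, 1) the pool is (2, 2, 3, 3)
  run P3 (needs (2, 2, 2, 2), free (2, 2, 3, 3)); after release of (1, 0, 1, 1) the pool is (3, 2, 4, 4)
  P8 cannot run: need (4, 2, 2, 3) vs free (3, 2, 4, 4) (insufficient type-C units)
  P6 cannot run: need (4, 3, 1, 1) vs free (3, 2, 4, 4) (insufficient type-C units and type-B units)
  P1 cannot run: need (4, 2, 2, 2) vs free (3, 2, 4, 4) (insufficient type-C units)
  P7 cannot run: need (3, 8, 5, 2) vs free (3, 2, 4, 4) (insufficient type-B units and type-A units)
  P5 cannot run: need (2, 4, 3, 3) vs free (3, 2, 4, 4) (insufficient type-B units)
Post-grant, the permanently blocked set is P8, P6, P1, P7 and P5.


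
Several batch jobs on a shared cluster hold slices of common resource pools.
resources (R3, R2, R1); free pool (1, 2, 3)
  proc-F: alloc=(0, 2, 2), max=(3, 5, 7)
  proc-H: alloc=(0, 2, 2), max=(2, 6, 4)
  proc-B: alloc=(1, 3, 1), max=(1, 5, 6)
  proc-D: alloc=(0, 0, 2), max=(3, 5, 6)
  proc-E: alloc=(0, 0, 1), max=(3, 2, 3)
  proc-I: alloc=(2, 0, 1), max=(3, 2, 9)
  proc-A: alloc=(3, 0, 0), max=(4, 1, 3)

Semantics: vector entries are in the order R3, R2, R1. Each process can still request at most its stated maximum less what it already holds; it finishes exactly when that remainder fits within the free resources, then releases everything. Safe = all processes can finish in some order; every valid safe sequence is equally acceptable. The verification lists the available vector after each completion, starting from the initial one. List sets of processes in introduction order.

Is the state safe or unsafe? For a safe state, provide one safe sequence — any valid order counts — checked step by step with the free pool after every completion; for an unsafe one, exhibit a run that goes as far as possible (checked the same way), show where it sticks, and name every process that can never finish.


The state is UNSAFE.
Key observation: after proc-A, proc-E the pool peaks at (4, 2, 4), and each blocked process is short somewhere: proc-F on R2, R1; proc-H on R2; proc-B on R1; proc-D on R2; proc-I on R1.
Going as far as possible: proc-A, proc-E; after that, nothing fits. Check, step by step:
  pool = (1, 2, 3)
  proc-A: need (1, 1, 3) fits (1, 2, 3); releases (3, 0, 0), pool now (4, 2, 3)
  proc-E: need (3, 2, 2) fits (4, 2, 3); releases (0, 0, 1), pool now (4, 2, 4)
  proc-F still needs (3, 3, 5) but only (4, 2, 4) is free — short on R2 and R1
  proc-H still needs (2, 4, 2) but only (4, 2, 4) is free — short on R2
  proc-B still needs (0, 2, 5) but only (4, 2, 4) is free — short on R1
  proc-D still needs (3, 5, 4) but only (4, 2, 4) is free — short on R2
  proc-I still needs (1, 2, 8) but only (4, 2, 4) is free — short on R1
Never able to finish: proc-F, proc-H, proc-B, proc-D and proc-I.


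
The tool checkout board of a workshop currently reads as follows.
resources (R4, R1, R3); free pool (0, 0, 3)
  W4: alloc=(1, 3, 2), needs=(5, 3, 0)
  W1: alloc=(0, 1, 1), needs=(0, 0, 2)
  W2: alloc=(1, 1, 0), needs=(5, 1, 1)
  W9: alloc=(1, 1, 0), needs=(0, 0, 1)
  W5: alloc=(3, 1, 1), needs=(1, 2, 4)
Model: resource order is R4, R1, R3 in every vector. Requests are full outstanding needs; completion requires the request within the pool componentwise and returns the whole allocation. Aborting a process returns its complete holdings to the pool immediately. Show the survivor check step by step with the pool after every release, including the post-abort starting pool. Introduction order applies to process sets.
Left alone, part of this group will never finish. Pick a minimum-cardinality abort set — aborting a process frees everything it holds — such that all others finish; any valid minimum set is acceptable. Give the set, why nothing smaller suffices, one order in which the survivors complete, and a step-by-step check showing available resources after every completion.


The answer: abort W2.
Key observation: W4 was stuck for good until W2 gave back (1, 1, 0); in the order shown it finishes at step 4.
Minimality: the empty abort set fails — the state is deadlocked as it stands.
The survivors complete as W1, W5, W9, W4. Step-by-step check (starting from the post-abort pool):
  pool = (1, 1, 3)
  run W1 (needs (0, 0, 2), free (1, 1, 3)); after release of (0, 1, 1) the pool is (1, 2, 4)
  run W5 (needs (1, 2, 4), free (1, 2, 4)); after release of (3, 1, 1) the pool is (4, 3, 5)
  run W9 (needs (0, 0, 1), free (4, 3, 5)); after release of (1, 1, 0) the pool is (5, 4, 5)
  run W4 (needs (5, 3, 0), free (5, 4, 5)); after release of (1, 3, 2) the pool is (6, 7, 7)


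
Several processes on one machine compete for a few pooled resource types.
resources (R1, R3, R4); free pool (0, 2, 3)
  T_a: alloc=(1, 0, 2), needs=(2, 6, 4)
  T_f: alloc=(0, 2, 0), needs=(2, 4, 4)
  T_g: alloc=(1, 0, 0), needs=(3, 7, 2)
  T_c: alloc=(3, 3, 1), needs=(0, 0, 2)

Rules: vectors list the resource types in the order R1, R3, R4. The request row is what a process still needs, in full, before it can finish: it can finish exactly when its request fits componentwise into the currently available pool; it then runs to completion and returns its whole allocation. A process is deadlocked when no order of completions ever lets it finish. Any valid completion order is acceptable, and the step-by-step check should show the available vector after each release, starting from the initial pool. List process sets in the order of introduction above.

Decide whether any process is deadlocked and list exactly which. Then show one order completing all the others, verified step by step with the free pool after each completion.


No process is deadlocked.
Key observation: starting with T_c, each completion frees enough for the next — no one is permanently blocked.
One completion order for the rest: T_c, T_f, T_a, T_g. Verifying each step:
  pool = (0, 2, 3)
  run T_c (needs (0, 0, 2), free (0, 2, 3)); after release of (3, 3, 1) the pool is (3, 5, 4)
  run T_f (needs (2, 4, 4), free (3, 5, 4)); after release of (0, 2, 0) the pool is (3, 7, 4)
  run T_a (needs (2, 6, 4), free (3, 7, 4)); after release of (1, 0, 2) the pool is (4, 7, 6)
  run T_g (needs (3, 7, 2), free (4, 7, 6)); after release of (1, 0, 0) the pool is (5, 7, 6)


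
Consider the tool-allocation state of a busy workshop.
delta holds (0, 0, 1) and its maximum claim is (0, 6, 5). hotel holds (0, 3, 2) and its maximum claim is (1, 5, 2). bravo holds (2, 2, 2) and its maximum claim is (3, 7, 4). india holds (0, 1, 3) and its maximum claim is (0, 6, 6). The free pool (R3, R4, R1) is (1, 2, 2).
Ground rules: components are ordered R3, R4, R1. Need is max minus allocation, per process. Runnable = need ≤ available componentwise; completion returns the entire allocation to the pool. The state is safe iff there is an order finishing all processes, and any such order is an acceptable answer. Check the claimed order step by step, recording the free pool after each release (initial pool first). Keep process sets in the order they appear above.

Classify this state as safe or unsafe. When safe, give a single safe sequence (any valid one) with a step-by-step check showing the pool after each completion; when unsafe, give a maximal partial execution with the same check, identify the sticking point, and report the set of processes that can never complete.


SAFE, for example via the order hotel, bravo, india, delta.
Key observation: the order's first zero-slack moment is hotel ((1, 2, 0) needed, (1, 2, 2) free — a requested resource with nothing to spare).
Verifying each step:
  pool = (1, 2, 2)
  hotel: need (1, 2, 0) fits (1, 2, 2); releases (0, 3, 2), pool now (1, 5, 4)
  bravo: need (1, 5, 2) fits (1, 5, 4); releases (2, 2, 2), pool now (3, 7, 6)
  india: need (0, 5, 3) fits (3, 7, 6); releases (0, 1, 3), pool now (3, 8, 9)
  delta: need (0, 6, 4) fits (3, 8, 9); releases (0, 0, 1), pool now (3, 8, 10)


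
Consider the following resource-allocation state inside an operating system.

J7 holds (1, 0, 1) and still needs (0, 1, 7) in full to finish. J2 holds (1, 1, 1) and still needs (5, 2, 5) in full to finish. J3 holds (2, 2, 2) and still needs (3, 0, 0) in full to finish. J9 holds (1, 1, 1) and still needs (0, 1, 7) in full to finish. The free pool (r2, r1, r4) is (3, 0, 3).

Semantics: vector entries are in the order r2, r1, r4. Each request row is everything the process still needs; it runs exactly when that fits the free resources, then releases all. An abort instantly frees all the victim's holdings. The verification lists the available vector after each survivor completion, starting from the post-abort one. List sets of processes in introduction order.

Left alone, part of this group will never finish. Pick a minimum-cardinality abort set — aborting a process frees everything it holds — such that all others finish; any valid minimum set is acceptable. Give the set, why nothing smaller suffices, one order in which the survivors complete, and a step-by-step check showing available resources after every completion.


The answer: abort J7.
Key observation: J9 had no path to completion before; after the abort of J7 ((1, 0, 1) returned), step 3 is where it fits.
Minimality: the empty abort set fails — the state is deadlocked as it stands.
Survivors finish in the order: J3, J2, J9. Check, step by step (pool after the aborts first):
  pool = (4, 0, 4)
  run J3 (needs (3, 0, 0), free (4, 0, 4)); after release of (2, 2, 2) the pool is (6, 2, 6)
  run J2 (needs (5, 2, 5), free (6, 2, 6)); after release of (1, 1, 1) the pool is (7, 3, 7)
  run J9 (needs (0, 1, 7), free (7, 3, 7)); after release of (1, 1, 1) the pool is (8, 4, 8)


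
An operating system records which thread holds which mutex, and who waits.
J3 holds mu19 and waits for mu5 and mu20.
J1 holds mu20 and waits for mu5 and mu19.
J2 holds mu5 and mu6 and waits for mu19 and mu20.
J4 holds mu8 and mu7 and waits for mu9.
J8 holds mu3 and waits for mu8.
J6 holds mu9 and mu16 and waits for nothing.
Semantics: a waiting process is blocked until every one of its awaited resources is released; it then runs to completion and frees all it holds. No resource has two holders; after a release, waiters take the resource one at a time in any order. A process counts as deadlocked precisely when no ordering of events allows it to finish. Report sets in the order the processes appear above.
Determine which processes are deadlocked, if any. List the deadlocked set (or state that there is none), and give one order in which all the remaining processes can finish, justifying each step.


Deadlocked: J3, J1 and J2.
Key observation: J3 -> J1 -> J3 is a circular wait — nothing in it can go first; J2 is caught in further circular waits.
One completion order for the rest: J6, J4, J8.
Step-by-step check:
  J6: no waits; runs immediately, freeing mu9 and mu16
  J4: everything it awaited (mu9) is free; runs, freeing mu8 and mu7
  J8: everything it awaited (mu8) is free; runs, freeing mu3


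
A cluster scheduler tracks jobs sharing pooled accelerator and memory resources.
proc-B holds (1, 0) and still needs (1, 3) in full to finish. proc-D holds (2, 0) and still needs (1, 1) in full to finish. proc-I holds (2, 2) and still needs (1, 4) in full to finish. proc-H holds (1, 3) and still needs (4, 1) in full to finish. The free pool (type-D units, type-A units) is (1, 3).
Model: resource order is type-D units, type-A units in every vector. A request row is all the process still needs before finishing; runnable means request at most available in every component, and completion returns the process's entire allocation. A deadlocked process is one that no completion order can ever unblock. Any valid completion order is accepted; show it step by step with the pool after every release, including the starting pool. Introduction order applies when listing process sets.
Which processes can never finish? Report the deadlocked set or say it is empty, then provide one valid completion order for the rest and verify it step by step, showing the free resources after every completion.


No process is deadlocked.
Key observation: there is always a runnable process — proc-B first — so the state unwinds completely.
A valid finishing order for the others: proc-B, proc-D, proc-H, proc-I. Step-by-step check:
  pool = (1, 3)
  proc-B: need (1, 3) fits (1, 3); releases (1, 0), pool now (2, 3)
  proc-D: need (1, 1) fits (2, 3); releases (2, 0), pool now (4, 3)
  proc-H: need (4, 1) fits (4, 3); releases (1, 3), pool now (5, 6)
  proc-I: need (1, 4) fits (5, 6); releases (2, 2), pool now (7, 8)


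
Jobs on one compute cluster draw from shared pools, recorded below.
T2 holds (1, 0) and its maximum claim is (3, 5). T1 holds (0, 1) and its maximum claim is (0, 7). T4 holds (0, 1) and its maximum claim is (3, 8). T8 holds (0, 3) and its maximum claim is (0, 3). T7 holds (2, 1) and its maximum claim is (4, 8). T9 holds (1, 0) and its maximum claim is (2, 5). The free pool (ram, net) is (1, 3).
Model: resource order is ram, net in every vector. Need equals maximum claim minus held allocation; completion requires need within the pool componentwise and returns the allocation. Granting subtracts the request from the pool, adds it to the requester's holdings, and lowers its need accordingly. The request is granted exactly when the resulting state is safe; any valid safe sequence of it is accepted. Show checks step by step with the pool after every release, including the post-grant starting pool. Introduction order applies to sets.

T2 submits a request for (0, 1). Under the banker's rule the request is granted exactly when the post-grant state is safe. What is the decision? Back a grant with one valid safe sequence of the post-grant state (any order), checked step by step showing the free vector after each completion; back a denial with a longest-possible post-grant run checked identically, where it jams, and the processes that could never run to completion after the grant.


GRANT — the state after the grant stays safe, e.g. via T8, T9, T2, T1, T4, T7.
Key observation: even at the reduced pool (1, 2), T8 fits immediately, so safety survives the grant.
Check on the post-grant state, step by step:
  pool = (1, 2)
  T8 needs (0, 0) <= (1, 2) -> finishes; pool += (0, 3) = (1, 5)
  T9 needs (1, 5) <= (1, 5) -> finishes; pool += (1, 0) = (2, 5)
  T2 needs (2, 4) <= (2, 5) -> finishes; pool += (1, 1) = (3, 6)
  T1 needs (0, 6) <= (3, 6) -> finishes; pool += (0, 1) = (3, 7)
  T4 needs (3, 7) <= (3, 7) -> finishes; pool += (0, 1) = (3, 8)
  T7 needs (2, 7) <= (3, 8) -> finishes; pool += (2, 1) = (5, 9)


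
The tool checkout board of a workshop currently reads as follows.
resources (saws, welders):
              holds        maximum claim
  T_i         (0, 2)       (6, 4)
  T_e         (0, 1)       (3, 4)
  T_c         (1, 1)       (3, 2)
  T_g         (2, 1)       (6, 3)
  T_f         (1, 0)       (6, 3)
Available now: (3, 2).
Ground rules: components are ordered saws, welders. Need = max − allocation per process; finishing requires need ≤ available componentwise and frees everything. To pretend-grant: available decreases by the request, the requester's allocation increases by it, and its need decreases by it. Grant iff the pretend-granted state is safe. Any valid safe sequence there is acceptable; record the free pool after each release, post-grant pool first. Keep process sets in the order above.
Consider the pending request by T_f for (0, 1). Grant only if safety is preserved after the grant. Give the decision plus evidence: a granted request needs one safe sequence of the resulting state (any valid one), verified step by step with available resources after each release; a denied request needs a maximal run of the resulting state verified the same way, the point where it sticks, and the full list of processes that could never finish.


GRANT. The post-grant state is safe; one safe sequence: T_c, T_g, T_i, T_e, T_f.
Key observation: the grant leaves (3, 1) free — enough for T_c, whose release restarts the cascade.
Check on the post-grant state, step by step:
  pool = (3, 1)
  T_c needs (2, 1) <= (3, 1) -> finishes; pool += (1, 1) = (4, 2)
  T_g needs (4, 2) <= (4, 2) -> finishes; pool += (2, 1) = (6, 3)
  T_i needs (6, 2) <= (6, 3) -> finishes; pool += (0, 2) = (6, 5)
  T_e needs (3, 3) <= (6, 5) -> finishes; pool += (0, 1) = (6, 6)
  T_f needs (5, 2) <= (6, 6) -> finishes; pool += (1, 1) = (7, 7)


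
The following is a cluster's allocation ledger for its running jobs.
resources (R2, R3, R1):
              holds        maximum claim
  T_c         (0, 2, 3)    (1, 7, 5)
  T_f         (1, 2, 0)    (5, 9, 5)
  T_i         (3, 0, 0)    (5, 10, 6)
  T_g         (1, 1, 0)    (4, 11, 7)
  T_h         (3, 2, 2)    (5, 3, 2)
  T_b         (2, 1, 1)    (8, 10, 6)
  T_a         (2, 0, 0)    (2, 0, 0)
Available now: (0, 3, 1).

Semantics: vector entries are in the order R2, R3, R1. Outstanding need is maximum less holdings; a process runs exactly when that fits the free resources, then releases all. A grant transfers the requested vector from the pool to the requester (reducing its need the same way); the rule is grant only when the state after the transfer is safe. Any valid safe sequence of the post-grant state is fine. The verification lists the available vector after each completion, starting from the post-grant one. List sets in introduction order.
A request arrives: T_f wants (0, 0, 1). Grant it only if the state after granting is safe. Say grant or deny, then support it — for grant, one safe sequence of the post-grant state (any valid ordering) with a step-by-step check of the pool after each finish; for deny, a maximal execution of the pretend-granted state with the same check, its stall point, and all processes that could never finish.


GRANT: granting preserves safety; a valid post-grant sequence is T_a, T_h, T_c, T_f, T_b, T_g, T_i.
Key observation: after the grant the pool drops to (0, 3, 0), which still lets T_a finish first and unwind the rest.
Check on the post-grant state, step by step:
  pool = (0, 3, 0)
  run T_a (needs (0, 0, 0), free (0, 3, 0)); after release of (2, 0, 0) the pool is (2, 3, 0)
  run T_h (needs (2, 1, 0), free (2, 3, 0)); after release of (3, 2, 2) the pool is (5, 5, 2)
  run T_c (needs (1, 5, 2), free (5, 5, 2)); after release of (0, 2, 3) the pool is (5, 7, 5)
  run T_f (needs (4, 7, 4), free (5, 7, 5)); after release of (1, 2, 1) the pool is (6, 9, 6)
  run T_b (needs (6, 9, 5), free (6, 9, 6)); after release of (2, 1, 1) the pool is (8, 10, 7)
  run T_g (needs (3, 10, 7), free (8, 10, 7)); after release of (1, 1, 0) the pool is (9, 11, 7)
  run T_i (needs (2, 10, 6), free (9, 11, 7)); after release of (3, 0, 0) the pool is (12, 11, 7)


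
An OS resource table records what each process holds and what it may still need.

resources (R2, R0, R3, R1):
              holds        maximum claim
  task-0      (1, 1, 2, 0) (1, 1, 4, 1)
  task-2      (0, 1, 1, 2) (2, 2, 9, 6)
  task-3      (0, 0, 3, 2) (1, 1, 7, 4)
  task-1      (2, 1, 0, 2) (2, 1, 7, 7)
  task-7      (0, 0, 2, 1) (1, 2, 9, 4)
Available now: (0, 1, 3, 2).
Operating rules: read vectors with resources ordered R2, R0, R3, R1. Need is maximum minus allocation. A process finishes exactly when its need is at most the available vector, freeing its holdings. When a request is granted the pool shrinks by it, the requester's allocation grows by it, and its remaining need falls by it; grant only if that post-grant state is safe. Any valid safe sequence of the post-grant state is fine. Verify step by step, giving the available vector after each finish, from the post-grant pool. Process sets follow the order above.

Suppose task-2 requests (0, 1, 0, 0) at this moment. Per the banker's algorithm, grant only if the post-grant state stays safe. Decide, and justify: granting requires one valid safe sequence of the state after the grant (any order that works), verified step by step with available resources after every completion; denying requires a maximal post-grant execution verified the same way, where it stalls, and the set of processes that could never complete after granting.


DENY — the pretend-granted state is unsafe.
Key observation: after task-0, task-3 the pool peaks at (1, 1, 8, 4), and each blocked process is short somewhere: task-2 on R2; task-1 on R1; task-7 on R0.
After a pretend grant, a maximal execution: task-0, task-3 — then nothing else fits. Walking it through:
  pool = (0, 0, 3, 2)
  run task-0 (needs (0, 0, 2, 1), free (0, 0, 3, 2)); after release of (1, 1, 2, 0) the pool is (1, 1, 5, 2)
  run task-3 (needs (1, 1, 4, 2), free (1, 1, 5, 2)); after release of (0, 0, 3, 2) the pool is (1, 1, 8, 4)
  blocked: task-2 wants (2, 0, 8, 4), pool (1, 1, 8, 4) — not enough R2
  blocked: task-1 wants (0, 0, 7, 5), pool (1, 1, 8, 4) — not enough R1
  blocked: task-7 wants (1, 2, 7, 3), pool (1, 1, 8, 4) — not enough R0
Post-grant, the permanently blocked set is task-2, task-1 and task-7.


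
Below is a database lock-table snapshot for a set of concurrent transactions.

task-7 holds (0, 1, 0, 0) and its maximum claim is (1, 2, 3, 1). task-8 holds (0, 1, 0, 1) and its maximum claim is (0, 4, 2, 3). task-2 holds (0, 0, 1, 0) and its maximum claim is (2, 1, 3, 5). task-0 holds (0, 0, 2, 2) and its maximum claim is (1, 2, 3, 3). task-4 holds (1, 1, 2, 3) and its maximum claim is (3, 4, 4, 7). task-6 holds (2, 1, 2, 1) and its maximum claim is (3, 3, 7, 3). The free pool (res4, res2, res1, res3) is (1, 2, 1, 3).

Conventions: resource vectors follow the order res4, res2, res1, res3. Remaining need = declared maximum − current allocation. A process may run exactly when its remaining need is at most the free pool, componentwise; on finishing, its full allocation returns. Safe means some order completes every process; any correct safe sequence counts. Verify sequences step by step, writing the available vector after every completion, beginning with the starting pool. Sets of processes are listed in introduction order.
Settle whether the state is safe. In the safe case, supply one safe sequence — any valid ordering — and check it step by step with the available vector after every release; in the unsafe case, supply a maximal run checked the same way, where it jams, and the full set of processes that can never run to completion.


UNSAFE.
Key observation: after task-0, task-7, task-8 the pool peaks at (1, 4, 3, 6), and each blocked process is short somewhere: task-2 on res4; task-4 on res4; task-6 on res1.
The run task-0, task-7, task-8 cannot be extended any further. Check, step by step:
  pool = (1, 2, 1, 3)
  task-0 needs (1, 2, 1, 1) <= (1, 2, 1, 3) -> finishes; pool += (0, 0, 2, 2) = (1, 2, 3, 5)
  task-7 needs (1, 1, 3, 1) <= (1, 2, 3, 5) -> finishes; pool += (0, 1, 0, 0) = (1, 3, 3, 5)
  task-8 needs (0, 3, 2, 2) <= (1, 3, 3, 5) -> finishes; pool += (0, 1, 0, 1) = (1, 4, 3, 6)
  task-2 cannot run: need (2, 1, 2, 5) vs free (1, 4, 3, 6) (insufficient res4)
  task-4 cannot run: need (2, 3, 2, 4) vs free (1, 4, 3, 6) (insufficient res4)
  task-6 cannot run: need (1, 2, 5, 2) vs free (1, 4, 3, 6) (insufficient res1)
Never able to finish: task-2, task-4 and task-6.
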